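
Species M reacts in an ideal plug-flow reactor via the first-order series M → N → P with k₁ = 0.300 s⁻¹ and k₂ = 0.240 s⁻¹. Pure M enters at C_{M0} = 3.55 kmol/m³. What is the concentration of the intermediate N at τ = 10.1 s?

For first-order series with pure M initially, C_N(τ) = k₁C_{M0}/(k₂−k₁)·(e^(−k₁τ) − e^(−k₂τ)).
e^(−k₁τ) = e^(−0.300×10.1) = e^(−3.030) = 0.04832; e^(−k₂τ) = e^(−2.424) = 0.08857.
C_N = 0.300×3.55/(0.240−0.300) × (0.04832−0.08857) = (-17.75)×(-0.04025) = 0.7145 kmol/m³.

0.714 kmol/m³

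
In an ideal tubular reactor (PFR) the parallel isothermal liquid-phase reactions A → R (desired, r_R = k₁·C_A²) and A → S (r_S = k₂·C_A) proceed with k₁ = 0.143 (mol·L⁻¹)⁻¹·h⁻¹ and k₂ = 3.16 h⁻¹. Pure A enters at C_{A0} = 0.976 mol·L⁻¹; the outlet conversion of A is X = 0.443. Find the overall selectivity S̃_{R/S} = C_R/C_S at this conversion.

0.0344

C_A = C_{A0}(1−X) = 0.5436 mol·L⁻¹.
Along a PFR/batch, dC_S/dC_A = −r_S/(r_R+r_S) = −k₂/(k₂+k₁·C_A).
Integrating from C_{A0} to C_A: C_S = (3.16/0.143)·ln[(3.16+0.143·0.976)/(3.16+0.143·0.544)] = 22.10·ln(3.300/3.238) = 0.4180 mol·L⁻¹.
Then C_R = (C_{A0}−C_A) − C_S = 0.4324 − 0.4180 = 0.01436 mol·L⁻¹.
S̃_{R/S} = C_R/C_S = 0.01436/0.4180 = 0.0344.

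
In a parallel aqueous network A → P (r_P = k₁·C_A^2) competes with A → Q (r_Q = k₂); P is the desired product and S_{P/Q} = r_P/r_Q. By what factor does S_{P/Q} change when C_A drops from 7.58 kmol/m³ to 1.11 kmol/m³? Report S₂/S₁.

S_{P/Q} = (k₁/k₂)·C_A^2, so S₂/S₁ = (C_{A,2}/C_{A,1})^2.
= (1.11/7.58)^2 = (0.1464)^2 = 0.0214.

0.0214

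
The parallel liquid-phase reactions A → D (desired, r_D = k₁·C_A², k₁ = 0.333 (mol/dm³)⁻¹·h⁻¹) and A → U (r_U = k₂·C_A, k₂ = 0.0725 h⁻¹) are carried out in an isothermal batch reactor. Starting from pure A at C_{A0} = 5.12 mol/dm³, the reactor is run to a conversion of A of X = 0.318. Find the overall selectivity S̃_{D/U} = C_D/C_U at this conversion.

C_A = C_{A0}(1−X) = 3.492 mol/dm³.
Along a PFR/batch, dC_U/dC_A = −r_U/(r_D+r_U) = −k₂/(k₂+k₁·C_A).
Integrating from C_{A0} to C_A: C_U = (0.0725/0.333)·ln[(0.0725+0.333·5.12)/(0.0725+0.333·3.49)] = 0.2177·ln(1.777/1.235) = 0.07922 mol/dm³.
Then C_D = (C_{A0}−C_A) − C_U = 1.628 − 0.07922 = 1.549 mol/dm³.
S̃_{D/U} = C_D/C_U = 1.549/0.07922 = 19.6.

19.6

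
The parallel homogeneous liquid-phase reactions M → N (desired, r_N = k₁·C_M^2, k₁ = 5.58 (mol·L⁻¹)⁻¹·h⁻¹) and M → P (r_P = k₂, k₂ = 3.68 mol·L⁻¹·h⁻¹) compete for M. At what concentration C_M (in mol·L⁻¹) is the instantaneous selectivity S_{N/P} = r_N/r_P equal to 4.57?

1.74 mol·L⁻¹

S_{N/P} = (k₁/k₂)·C_M^2 ⇒ C_M = (S·k₂/k₁)^(0.5).
= (4.57×3.68/5.58)^(0.5) = (3.014)^(0.5) = 1.74 mol·L⁻¹.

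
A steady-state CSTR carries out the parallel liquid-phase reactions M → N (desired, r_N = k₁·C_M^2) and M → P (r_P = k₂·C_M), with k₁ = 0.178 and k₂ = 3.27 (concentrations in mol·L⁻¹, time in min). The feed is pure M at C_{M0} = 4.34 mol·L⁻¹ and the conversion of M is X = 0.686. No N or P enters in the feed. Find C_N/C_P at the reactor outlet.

0.0742

Exit C_M = C_{M0}(1−X) = 4.34×0.314 = 1.363 mol·L⁻¹.
A CSTR operates uniformly at the exit composition, giving r_N = 0.3306 and r_P = 4.456 (each k·C_M^n at C_M = 1.363).
Overall selectivity = C_N/C_P = r_Nτ/(r_Pτ) = r_N/r_P = 0.0742.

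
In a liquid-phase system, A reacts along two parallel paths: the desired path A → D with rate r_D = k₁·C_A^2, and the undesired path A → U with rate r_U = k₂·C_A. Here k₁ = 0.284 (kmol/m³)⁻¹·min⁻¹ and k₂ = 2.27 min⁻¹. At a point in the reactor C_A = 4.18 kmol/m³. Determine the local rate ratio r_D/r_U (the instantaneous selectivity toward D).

0.523

S_{D/U} = r_D/r_U = (k₁·C_A^2)/(k₂·C_A) = (k₁/k₂)·C_A.
= (0.284×4.180^2) / (2.27×4.180) = 4.962/9.489 = 0.523.
Since the desired path is higher order in A, keeping C_A high (PFR or concentrated feed) favours D.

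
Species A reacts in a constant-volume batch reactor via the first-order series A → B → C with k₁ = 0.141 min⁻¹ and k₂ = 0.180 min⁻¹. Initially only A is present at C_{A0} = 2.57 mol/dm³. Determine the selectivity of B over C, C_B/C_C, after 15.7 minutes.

0.255

The intermediate concentration in a first-order A→B→C sequence is C_B = k₁C_{A0}(e^(−k₁t) − e^(−k₂t))/(k₂−k₁).
e^(−k₁t) = e^(−0.141×15.7) = e^(−2.214) = 0.1093; e^(−k₂t) = e^(−2.826) = 0.05925.
C_B = 0.141×2.57/(0.180−0.141) × (0.1093−0.05925) = 9.292×0.05005 = 0.4650 mol/dm³.
C_A = C_{A0}e^(−k₁t) = 0.2809 mol/dm³, so C_C = C_{A0}−C_A−C_B = 1.824 mol/dm³; C_B/C_C = 0.255.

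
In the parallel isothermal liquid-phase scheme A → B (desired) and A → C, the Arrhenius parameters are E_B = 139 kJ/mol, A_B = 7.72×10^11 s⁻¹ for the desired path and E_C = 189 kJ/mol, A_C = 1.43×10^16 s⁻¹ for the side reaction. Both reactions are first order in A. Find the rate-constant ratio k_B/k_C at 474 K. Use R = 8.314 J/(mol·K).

k_B/k_C = (A_B/A_C)·exp[−(E_B−E_C)/(RT)] = (A_B/A_C)·exp[(E_C−E_B)/(RT)].
(E_C−E_B)/(RT) = (189−139)×10³/(8.314×474) = 50000/3941 = 12.69.
k_B/k_C = (7.72×10^11/1.43×10^16)·exp(12.69) = 5.399×10^-5 × 3.237×10^5 = 17.5.
Since E_B < E_C, lowering the temperature improves selectivity toward B.

17.5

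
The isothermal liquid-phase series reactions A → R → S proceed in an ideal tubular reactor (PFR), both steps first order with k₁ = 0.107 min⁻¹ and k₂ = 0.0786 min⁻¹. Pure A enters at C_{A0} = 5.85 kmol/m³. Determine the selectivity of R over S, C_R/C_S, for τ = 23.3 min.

0.467

The intermediate concentration in a first-order A→B→C sequence is C_R = k₁C_{A0}(e^(−k₁τ) − e^(−k₂τ))/(k₂−k₁).
e^(−k₁τ) = e^(−0.107×23.3) = e^(−2.493) = 0.08265; e^(−k₂τ) = e^(−1.831) = 0.1602.
C_R = 0.107×5.85/(0.0786−0.107) × (0.08265−0.1602) = (-22.04)×(-0.07754) = 1.709 kmol/m³.
C_A = C_{A0}e^(−k₁τ) = 0.4835 kmol/m³, so C_S = C_{A0}−C_A−C_R = 3.657 kmol/m³; C_R/C_S = 0.467.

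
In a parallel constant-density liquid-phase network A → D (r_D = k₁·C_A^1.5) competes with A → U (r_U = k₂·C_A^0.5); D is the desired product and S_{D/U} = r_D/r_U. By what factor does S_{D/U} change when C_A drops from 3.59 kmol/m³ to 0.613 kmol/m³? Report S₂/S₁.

S_{D/U} = (k₁/k₂)·C_A, so S₂/S₁ = (C_{A,2}/C_{A,1}).
= 0.613/3.59 = 0.171.
Selectivity toward D falls as C_A falls — high-concentration operation is favoured.

0.171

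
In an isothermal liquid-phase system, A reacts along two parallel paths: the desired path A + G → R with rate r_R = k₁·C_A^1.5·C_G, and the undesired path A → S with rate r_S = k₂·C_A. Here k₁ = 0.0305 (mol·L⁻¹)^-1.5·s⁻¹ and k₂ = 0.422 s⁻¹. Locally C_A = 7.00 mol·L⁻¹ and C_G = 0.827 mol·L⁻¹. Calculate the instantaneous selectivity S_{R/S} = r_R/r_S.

0.158

S_{R/S} = r_R/r_S = (k₁·C_A^1.5·C_G)/(k₂·C_A) = (k₁/k₂)·C_A^0.5·C_G.
= (0.0305×7.000^1.5×0.8270) / (0.422×7.000) = 0.4671/2.954 = 0.158.
Since the desired path is higher order in A, keeping C_A high (PFR or concentrated feed) favours R.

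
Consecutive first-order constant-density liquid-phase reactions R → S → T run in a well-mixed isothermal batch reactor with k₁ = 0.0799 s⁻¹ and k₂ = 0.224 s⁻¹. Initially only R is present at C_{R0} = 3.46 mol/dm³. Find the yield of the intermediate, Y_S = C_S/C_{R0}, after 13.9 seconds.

Solving the coupled first-order balances gives C_S(t) = [k₁/(k₂−k₁)]·C_{R0}·(e^(−k₁t) − e^(−k₂t)).
e^(−k₁t) = e^(−0.0799×13.9) = e^(−1.111) = 0.3294; e^(−k₂t) = e^(−3.114) = 0.04444.
C_S = 0.0799×3.46/(0.224−0.0799) × (0.3294−0.04444) = 1.918×0.2849 = 0.5466 mol/dm³.
Y_S = C_S/C_{R0} = 0.5466/3.46 = 0.158.

0.158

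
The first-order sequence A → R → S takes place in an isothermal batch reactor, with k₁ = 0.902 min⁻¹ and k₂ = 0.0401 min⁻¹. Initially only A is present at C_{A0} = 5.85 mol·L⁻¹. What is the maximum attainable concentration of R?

Evaluating C_R at t_opt = ln(k₂/k₁)/(k₂−k₁) gives C_{R,max}/C_{A0} = (k₁/k₂)^[k₂/(k₂−k₁)].
= (0.902/0.0401)^(0.0401/(0.0401−0.902)) = (22.49)^(-0.04653) = 0.8652.
C_{R,max} = 0.8652×5.85 = 5.06 mol·L⁻¹.

5.06 mol·L⁻¹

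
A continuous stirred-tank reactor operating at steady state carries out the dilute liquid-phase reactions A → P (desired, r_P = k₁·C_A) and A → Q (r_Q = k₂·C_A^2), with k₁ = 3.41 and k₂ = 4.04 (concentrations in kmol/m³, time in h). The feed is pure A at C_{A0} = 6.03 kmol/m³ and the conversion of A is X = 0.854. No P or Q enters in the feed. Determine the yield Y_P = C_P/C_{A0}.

Exit C_A = C_{A0}(1−X) = 6.03×0.146 = 0.8804 kmol/m³.
In a CSTR the entire volume is at exit conditions, so r_P = 3.41×0.8804 = 3.002 and r_Q = 4.04×0.8804^2 = 3.131.
Fraction of consumed A going to P: r_P/(r_P+r_Q) = 0.4895.
C_P = 0.4895·C_{A0}·X = 0.4895×6.03×0.854 = 2.52 kmol/m³; Y_P = C_P/C_{A0} = 0.418.

0.418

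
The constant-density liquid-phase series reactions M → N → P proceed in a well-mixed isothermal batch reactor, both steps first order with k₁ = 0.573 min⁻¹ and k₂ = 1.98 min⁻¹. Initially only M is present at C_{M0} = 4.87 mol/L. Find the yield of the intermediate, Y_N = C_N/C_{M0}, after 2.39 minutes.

0.1000

The intermediate concentration in a first-order A→B→C sequence is C_N = k₁C_{M0}(e^(−k₁t) − e^(−k₂t))/(k₂−k₁).
e^(−k₁t) = e^(−0.573×2.39) = e^(−1.369) = 0.2542; e^(−k₂t) = e^(−4.732) = 0.008807.
C_N = 0.573×4.87/(1.98−0.573) × (0.2542−0.008807) = 1.983×0.2454 = 0.4868 mol/L.
Y_N = C_N/C_{M0} = 0.4868/4.87 = 0.1000.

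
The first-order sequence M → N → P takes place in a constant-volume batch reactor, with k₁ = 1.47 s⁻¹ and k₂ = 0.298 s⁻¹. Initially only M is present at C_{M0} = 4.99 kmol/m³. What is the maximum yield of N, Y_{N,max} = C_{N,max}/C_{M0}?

0.666

Evaluating C_N at t_opt = ln(k₂/k₁)/(k₂−k₁) gives C_{N,max}/C_{M0} = (k₁/k₂)^[k₂/(k₂−k₁)].
= (1.47/0.298)^(0.298/(0.298−1.47)) = (4.933)^(-0.2543) = 0.6665.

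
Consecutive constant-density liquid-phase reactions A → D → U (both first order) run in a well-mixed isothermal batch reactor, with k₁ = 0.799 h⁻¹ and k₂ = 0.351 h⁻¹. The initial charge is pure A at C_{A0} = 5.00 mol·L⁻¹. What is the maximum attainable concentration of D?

Evaluating C_D at t_opt = ln(k₂/k₁)/(k₂−k₁) gives C_{D,max}/C_{A0} = (k₁/k₂)^[k₂/(k₂−k₁)].
= (0.799/0.351)^(0.351/(0.351−0.799)) = (2.276)^(-0.7835) = 0.5249.
C_{D,max} = 0.5249×5.00 = 2.62 mol·L⁻¹.

2.62 mol·L⁻¹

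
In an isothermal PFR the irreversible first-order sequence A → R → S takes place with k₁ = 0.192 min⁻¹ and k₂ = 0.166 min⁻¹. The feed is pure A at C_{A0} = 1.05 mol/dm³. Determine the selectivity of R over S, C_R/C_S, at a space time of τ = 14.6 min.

The intermediate concentration in a first-order A→B→C sequence is C_R = k₁C_{A0}(e^(−k₁τ) − e^(−k₂τ))/(k₂−k₁).
e^(−k₁τ) = e^(−0.192×14.6) = e^(−2.803) = 0.06062; e^(−k₂τ) = e^(−2.424) = 0.08860.
C_R = 0.192×1.05/(0.166−0.192) × (0.06062−0.08860) = (-7.754)×(-0.02799) = 0.2170 mol/dm³.
C_A = C_{A0}e^(−k₁τ) = 0.06365 mol/dm³, so C_S = C_{A0}−C_A−C_R = 0.7694 mol/dm³; C_R/C_S = 0.282.

0.282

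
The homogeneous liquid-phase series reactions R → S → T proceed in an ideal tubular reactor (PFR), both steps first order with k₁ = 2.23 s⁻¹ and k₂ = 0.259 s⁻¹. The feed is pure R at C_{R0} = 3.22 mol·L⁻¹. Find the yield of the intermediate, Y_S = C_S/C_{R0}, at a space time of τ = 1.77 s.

0.694

The intermediate concentration in a first-order A→B→C sequence is C_S = k₁C_{R0}(e^(−k₁τ) − e^(−k₂τ))/(k₂−k₁).
e^(−k₁τ) = e^(−2.23×1.77) = e^(−3.947) = 0.01931; e^(−k₂τ) = e^(−0.4584) = 0.6323.
C_S = 2.23×3.22/(0.259−2.23) × (0.01931−0.6323) = (-3.643)×(-0.6130) = 2.233 mol·L⁻¹.
Y_S = C_S/C_{R0} = 2.233/3.22 = 0.694.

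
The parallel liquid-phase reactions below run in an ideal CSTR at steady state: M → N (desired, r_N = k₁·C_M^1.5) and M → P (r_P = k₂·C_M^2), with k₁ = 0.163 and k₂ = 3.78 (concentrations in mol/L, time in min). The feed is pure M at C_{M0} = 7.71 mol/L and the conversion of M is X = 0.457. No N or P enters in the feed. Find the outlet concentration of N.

Exit C_M = C_{M0}(1−X) = 7.71×0.543 = 4.187 mol/L.
Rates in a CSTR are evaluated at the outlet concentration: r_N = 0.163×4.187^1.5 = 1.396, r_P = 3.78×4.187^2 = 66.25.
Fraction of consumed M going to N: r_N/(r_N+r_P) = 0.02064.
C_N = 0.02064·C_{M0}·X = 0.02064×7.71×0.457 = 0.0727 mol/L.

0.0727 mol/L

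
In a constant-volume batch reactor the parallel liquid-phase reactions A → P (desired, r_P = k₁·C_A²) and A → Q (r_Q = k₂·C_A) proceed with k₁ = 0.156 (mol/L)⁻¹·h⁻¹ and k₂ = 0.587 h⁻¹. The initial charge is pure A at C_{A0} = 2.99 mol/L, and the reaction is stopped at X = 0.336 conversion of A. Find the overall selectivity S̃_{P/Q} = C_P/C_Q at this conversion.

C_A = C_{A0}(1−X) = 1.985 mol/L.
Along a PFR/batch, dC_Q/dC_A = −r_Q/(r_P+r_Q) = −k₂/(k₂+k₁·C_A).
Integrating from C_{A0} to C_A: C_Q = (0.587/0.156)·ln[(0.587+0.156·2.99)/(0.587+0.156·1.99)] = 3.763·ln(1.053/0.8967) = 0.6061 mol/L.
Then C_P = (C_{A0}−C_A) − C_Q = 1.005 − 0.6061 = 0.3985 mol/L.
S̃_{P/Q} = C_P/C_Q = 0.3985/0.6061 = 0.658.

0.658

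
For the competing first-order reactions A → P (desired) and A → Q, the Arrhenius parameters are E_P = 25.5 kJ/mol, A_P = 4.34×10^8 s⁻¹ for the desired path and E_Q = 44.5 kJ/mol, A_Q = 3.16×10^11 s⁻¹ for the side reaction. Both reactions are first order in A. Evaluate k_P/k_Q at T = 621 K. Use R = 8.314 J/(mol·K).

0.0545

With equal orders, S_{P/Q} = k_P/k_Q = (A_P/A_Q)·exp[(E_Q−E_P)/(RT)].
(E_Q−E_P)/(RT) = (44.5−25.5)×10³/(8.314×621) = 19000/5163 = 3.680.
k_P/k_Q = (4.34×10^8/3.16×10^11)·exp(3.680) = 0.001373 × 39.65 = 0.0545.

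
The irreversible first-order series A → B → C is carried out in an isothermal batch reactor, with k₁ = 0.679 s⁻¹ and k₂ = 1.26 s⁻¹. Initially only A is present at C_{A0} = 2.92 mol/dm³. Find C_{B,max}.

Evaluating C_B at t_opt = ln(k₂/k₁)/(k₂−k₁) gives C_{B,max}/C_{A0} = (k₁/k₂)^[k₂/(k₂−k₁)].
= (0.679/1.26)^(1.26/(1.26−0.679)) = (0.5389)^(2.169) = 0.2616.
C_{B,max} = 0.2616×2.92 = 0.764 mol/dm³.

0.764 mol/dm³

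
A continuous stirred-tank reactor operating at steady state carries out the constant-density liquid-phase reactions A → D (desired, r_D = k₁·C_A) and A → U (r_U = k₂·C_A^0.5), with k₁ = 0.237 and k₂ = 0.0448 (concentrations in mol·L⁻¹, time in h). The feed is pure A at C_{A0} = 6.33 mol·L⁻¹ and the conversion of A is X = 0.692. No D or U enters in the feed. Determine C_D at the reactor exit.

3.86 mol·L⁻¹

Exit C_A = C_{A0}(1−X) = 6.33×0.308 = 1.950 mol·L⁻¹.
Rates in a CSTR are evaluated at the outlet concentration: r_D = 0.237×1.950 = 0.4621, r_U = 0.0448×1.950^0.5 = 0.06255.
Fraction of consumed A going to D: r_D/(r_D+r_U) = 0.8808.
C_D = 0.8808·C_{A0}·X = 0.8808×6.33×0.692 = 3.86 mol·L⁻¹.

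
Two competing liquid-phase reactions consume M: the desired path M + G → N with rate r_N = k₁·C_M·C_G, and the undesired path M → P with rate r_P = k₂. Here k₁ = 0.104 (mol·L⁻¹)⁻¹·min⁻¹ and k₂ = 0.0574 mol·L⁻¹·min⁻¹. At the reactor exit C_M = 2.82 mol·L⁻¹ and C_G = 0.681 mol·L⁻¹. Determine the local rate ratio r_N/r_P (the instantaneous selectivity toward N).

S_{N/P} = r_N/r_P = (k₁·C_M·C_G)/(k₂) = (k₁/k₂)·C_M·C_G.
= (0.104×2.820×0.6810) / (0.0574) = 0.1997/0.05740 = 3.48.

3.48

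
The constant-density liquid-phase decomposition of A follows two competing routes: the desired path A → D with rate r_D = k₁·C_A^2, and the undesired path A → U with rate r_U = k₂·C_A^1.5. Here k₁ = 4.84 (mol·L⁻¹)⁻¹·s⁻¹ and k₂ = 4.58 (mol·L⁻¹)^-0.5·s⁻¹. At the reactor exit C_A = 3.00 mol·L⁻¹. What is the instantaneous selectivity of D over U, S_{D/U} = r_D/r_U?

1.83

S_{D/U} = r_D/r_U = (k₁·C_A^2)/(k₂·C_A^1.5) = (k₁/k₂)·C_A^0.5.
= (4.84×3.000^2) / (4.58×3.000^1.5) = 43.56/23.80 = 1.83.
Since the desired path is higher order in A, keeping C_A high (PFR or concentrated feed) favours D.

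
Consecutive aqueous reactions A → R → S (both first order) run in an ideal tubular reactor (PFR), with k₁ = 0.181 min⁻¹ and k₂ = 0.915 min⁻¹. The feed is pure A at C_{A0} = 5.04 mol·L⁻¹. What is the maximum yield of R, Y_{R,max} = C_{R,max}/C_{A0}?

0.133

Evaluating C_R at τ_opt = ln(k₂/k₁)/(k₂−k₁) gives C_{R,max}/C_{A0} = (k₁/k₂)^[k₂/(k₂−k₁)].
= (0.181/0.915)^(0.915/(0.915−0.181)) = (0.1978)^(1.247) = 0.1327.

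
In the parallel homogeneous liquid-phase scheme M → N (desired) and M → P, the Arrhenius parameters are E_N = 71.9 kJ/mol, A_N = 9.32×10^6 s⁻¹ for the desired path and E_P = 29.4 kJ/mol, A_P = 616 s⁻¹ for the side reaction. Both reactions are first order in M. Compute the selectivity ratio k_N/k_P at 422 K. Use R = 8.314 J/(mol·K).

Since both paths have the same order in M, the concentration cancels and S_{N/P} = k_N/k_P = (A_N/A_P)·exp[(E_P−E_N)/(RT)].
(E_P−E_N)/(RT) = (29.4−71.9)×10³/(8.314×422) = -42500/3509 = -12.11.
k_N/k_P = (9.32×10^6/616)·exp(-12.11) = 15130 × 5.485×10^-6 = 0.0830.
Since E_N > E_P, raising the temperature improves selectivity toward N.

0.0830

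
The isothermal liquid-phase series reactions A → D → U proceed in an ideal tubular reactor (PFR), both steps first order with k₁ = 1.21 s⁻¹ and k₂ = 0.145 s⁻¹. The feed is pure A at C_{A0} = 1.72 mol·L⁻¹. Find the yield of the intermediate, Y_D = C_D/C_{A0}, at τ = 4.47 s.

0.589

Solving the coupled first-order balances gives C_D(τ) = [k₁/(k₂−k₁)]·C_{A0}·(e^(−k₁τ) − e^(−k₂τ)).
e^(−k₁τ) = e^(−1.21×4.47) = e^(−5.409) = 0.004477; e^(−k₂τ) = e^(−0.6481) = 0.5230.
C_D = 1.21×1.72/(0.145−1.21) × (0.004477−0.5230) = (-1.954)×(-0.5185) = 1.013 mol·L⁻¹.
Y_D = C_D/C_{A0} = 1.013/1.72 = 0.589.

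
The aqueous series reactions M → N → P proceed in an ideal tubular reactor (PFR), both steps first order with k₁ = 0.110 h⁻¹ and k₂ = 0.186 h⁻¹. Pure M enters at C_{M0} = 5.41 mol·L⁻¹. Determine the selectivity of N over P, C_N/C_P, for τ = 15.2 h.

The intermediate concentration in a first-order A→B→C sequence is C_N = k₁C_{M0}(e^(−k₁τ) − e^(−k₂τ))/(k₂−k₁).
e^(−k₁τ) = e^(−0.110×15.2) = e^(−1.672) = 0.1879; e^(−k₂τ) = e^(−2.827) = 0.05918.
C_N = 0.110×5.41/(0.186−0.110) × (0.1879−0.05918) = 7.830×0.1287 = 1.008 mol·L⁻¹.
C_M = C_{M0}e^(−k₁τ) = 1.016 mol·L⁻¹, so C_P = C_{M0}−C_M−C_N = 3.386 mol·L⁻¹; C_N/C_P = 0.298.

0.298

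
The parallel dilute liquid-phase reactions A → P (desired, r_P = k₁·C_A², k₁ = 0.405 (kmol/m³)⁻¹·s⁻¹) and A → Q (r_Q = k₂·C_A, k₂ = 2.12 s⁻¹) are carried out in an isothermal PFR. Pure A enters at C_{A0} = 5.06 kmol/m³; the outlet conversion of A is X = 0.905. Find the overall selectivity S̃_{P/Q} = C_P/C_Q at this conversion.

C_A = C_{A0}(1−X) = 0.4807 kmol/m³.
Along a PFR/batch, dC_Q/dC_A = −r_Q/(r_P+r_Q) = −k₂/(k₂+k₁·C_A).
Integrating from C_{A0} to C_A: C_Q = (2.12/0.405)·ln[(2.12+0.405·5.06)/(2.12+0.405·0.481)] = 5.235·ln(4.169/2.315) = 3.080 kmol/m³.
Then C_P = (C_{A0}−C_A) − C_Q = 4.579 − 3.080 = 1.499 kmol/m³.
S̃_{P/Q} = C_P/C_Q = 1.499/3.080 = 0.487.

0.487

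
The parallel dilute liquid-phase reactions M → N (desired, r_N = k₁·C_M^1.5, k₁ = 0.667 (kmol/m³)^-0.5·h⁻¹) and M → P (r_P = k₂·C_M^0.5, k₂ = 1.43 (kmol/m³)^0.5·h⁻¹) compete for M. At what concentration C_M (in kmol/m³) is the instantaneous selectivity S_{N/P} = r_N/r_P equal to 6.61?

S_{N/P} = (k₁/k₂)·C_M ⇒ C_M = S·k₂/k₁.
= 6.61×1.43/0.667 = 14.2 kmol/m³.

14.2 kmol/m³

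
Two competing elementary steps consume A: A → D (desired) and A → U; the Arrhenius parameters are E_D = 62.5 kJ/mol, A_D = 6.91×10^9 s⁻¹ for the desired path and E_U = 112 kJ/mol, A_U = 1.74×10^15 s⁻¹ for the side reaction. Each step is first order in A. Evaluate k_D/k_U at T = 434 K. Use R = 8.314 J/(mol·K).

Since both paths have the same order in A, the concentration cancels and S_{D/U} = k_D/k_U = (A_D/A_U)·exp[(E_U−E_D)/(RT)].
(E_U−E_D)/(RT) = (112−62.5)×10³/(8.314×434) = 49500/3608 = 13.72.
k_D/k_U = (6.91×10^9/1.74×10^15)·exp(13.72) = 3.971×10^-6 × 9.075×10^5 = 3.60.
Since E_D < E_U, lowering the temperature improves selectivity toward D.

3.60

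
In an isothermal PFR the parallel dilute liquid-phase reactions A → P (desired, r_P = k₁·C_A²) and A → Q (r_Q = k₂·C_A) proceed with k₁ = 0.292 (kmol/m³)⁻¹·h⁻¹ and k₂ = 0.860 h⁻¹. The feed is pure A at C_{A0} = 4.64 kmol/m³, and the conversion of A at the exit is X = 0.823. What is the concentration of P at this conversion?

1.76 kmol/m³

C_A = C_{A0}(1−X) = 0.8213 kmol/m³.
Along a PFR/batch, dC_Q/dC_A = −r_Q/(r_P+r_Q) = −k₂/(k₂+k₁·C_A).
Integrating from C_{A0} to C_A: C_Q = (0.860/0.292)·ln[(0.860+0.292·4.64)/(0.860+0.292·0.821)] = 2.945·ln(2.215/1.100) = 2.062 kmol/m³.
Then C_P = (C_{A0}−C_A) − C_Q = 3.819 − 2.062 = 1.757 kmol/m³.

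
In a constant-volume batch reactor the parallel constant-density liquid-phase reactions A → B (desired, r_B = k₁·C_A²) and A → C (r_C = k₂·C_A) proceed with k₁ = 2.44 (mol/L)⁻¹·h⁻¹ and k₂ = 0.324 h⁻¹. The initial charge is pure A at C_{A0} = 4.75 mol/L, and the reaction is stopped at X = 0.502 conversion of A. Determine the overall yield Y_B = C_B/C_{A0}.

C_A = C_{A0}(1−X) = 2.365 mol/L.
Along a PFR/batch, dC_C/dC_A = −r_C/(r_B+r_C) = −k₂/(k₂+k₁·C_A).
Integrating from C_{A0} to C_A: C_C = (0.324/2.44)·ln[(0.324+2.44·4.75)/(0.324+2.44·2.37)] = 0.1328·ln(11.91/6.096) = 0.08898 mol/L.
Then C_B = (C_{A0}−C_A) − C_C = 2.385 − 0.08898 = 2.296 mol/L.
Y_B = C_B/C_{A0} = 2.296/4.75 = 0.483.

0.483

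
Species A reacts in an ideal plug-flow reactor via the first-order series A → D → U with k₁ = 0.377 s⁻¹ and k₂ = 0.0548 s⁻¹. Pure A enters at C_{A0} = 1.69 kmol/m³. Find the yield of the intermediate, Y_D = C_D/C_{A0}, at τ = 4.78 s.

0.707

For first-order series with pure A initially, C_D(τ) = k₁C_{A0}/(k₂−k₁)·(e^(−k₁τ) − e^(−k₂τ)).
e^(−k₁τ) = e^(−0.377×4.78) = e^(−1.802) = 0.1650; e^(−k₂τ) = e^(−0.2619) = 0.7696.
C_D = 0.377×1.69/(0.0548−0.377) × (0.1650−0.7696) = (-1.977)×(-0.6046) = 1.196 kmol/m³.
Y_D = C_D/C_{A0} = 1.196/1.69 = 0.707.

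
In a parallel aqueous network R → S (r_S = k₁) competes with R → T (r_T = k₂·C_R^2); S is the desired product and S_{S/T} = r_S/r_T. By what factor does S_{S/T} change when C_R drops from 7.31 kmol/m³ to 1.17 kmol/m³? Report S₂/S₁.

S_{S/T} = (k₁/k₂)·C_R^-2, so S₂/S₁ = (C_{R,2}/C_{R,1})^-2.
= (1.17/7.31)^(-2) = (0.1601)^(-2) = 39.0.
Selectivity toward S rises as C_R falls — low-concentration operation is favoured.

39.0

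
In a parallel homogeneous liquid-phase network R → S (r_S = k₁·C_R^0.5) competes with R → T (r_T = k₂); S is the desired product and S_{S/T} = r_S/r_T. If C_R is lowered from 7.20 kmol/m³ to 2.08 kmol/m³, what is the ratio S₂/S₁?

S_{S/T} = (k₁/k₂)·C_R^0.5, so S₂/S₁ = (C_{R,2}/C_{R,1})^0.5.
= (2.08/7.20)^0.5 = (0.2889)^0.5 = 0.537.
Selectivity toward S falls as C_R falls — high-concentration operation is favoured.

0.537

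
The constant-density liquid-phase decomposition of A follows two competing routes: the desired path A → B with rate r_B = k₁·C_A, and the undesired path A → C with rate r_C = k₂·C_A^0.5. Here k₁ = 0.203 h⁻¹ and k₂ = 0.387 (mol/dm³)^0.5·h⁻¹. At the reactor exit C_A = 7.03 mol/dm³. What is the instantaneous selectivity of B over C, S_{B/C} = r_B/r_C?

1.39

S_{B/C} = r_B/r_C = (k₁·C_A)/(k₂·C_A^0.5) = (k₁/k₂)·C_A^0.5.
= (0.203×7.030) / (0.387×7.030^0.5) = 1.427/1.026 = 1.39.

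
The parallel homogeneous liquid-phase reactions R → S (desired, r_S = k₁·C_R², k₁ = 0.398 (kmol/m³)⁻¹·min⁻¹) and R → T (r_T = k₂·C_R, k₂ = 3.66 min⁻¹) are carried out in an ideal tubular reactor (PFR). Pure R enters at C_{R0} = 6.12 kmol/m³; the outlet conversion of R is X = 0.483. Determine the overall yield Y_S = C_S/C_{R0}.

0.161

C_R = C_{R0}(1−X) = 3.164 kmol/m³.
Along a PFR/batch, dC_T/dC_R = −r_T/(r_S+r_T) = −k₂/(k₂+k₁·C_R).
Integrating from C_{R0} to C_R: C_T = (3.66/0.398)·ln[(3.66+0.398·6.12)/(3.66+0.398·3.16)] = 9.196·ln(6.096/4.919) = 1.972 kmol/m³.
Then C_S = (C_{R0}−C_R) − C_T = 2.956 − 1.972 = 0.9841 kmol/m³.
Y_S = C_S/C_{R0} = 0.9841/6.12 = 0.161.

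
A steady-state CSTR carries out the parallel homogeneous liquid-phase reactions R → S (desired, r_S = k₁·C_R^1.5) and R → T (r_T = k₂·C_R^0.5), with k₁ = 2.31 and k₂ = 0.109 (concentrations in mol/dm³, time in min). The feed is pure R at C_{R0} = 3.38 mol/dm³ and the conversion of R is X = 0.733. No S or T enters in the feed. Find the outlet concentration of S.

Exit C_R = C_{R0}(1−X) = 3.38×0.267 = 0.9025 mol/dm³.
In a CSTR the entire volume is at exit conditions, so r_S = 2.31×0.9025^1.5 = 1.980 and r_T = 0.109×0.9025^0.5 = 0.1035.
Fraction of consumed R going to S: r_S/(r_S+r_T) = 0.9503.
C_S = 0.9503·C_{R0}·X = 0.9503×3.38×0.733 = 2.35 mol/dm³.

2.35 mol/dm³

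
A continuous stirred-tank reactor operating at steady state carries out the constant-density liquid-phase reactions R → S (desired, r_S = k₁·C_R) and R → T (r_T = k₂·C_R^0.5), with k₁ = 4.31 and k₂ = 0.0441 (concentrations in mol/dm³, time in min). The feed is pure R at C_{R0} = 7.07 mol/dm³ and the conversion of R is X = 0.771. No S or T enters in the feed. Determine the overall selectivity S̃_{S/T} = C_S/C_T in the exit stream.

Exit C_R = C_{R0}(1−X) = 7.07×0.229 = 1.619 mol/dm³.
Rates in a CSTR are evaluated at the outlet concentration: r_S = 4.31×1.619 = 6.978, r_T = 0.0441×1.619^0.5 = 0.05611.
Overall selectivity = C_S/C_T = r_Sτ/(r_Tτ) = r_S/r_T = 124.

124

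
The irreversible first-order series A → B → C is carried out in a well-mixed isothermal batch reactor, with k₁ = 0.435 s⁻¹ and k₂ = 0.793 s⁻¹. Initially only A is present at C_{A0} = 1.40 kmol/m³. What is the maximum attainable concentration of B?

At the optimum, C_{B,max}/C_{A0} = (k₁/k₂)^[k₂/(k₂−k₁)].
= (0.435/0.793)^(0.793/(0.793−0.435)) = (0.5485)^(2.215) = 0.2644.
C_{B,max} = 0.2644×1.40 = 0.370 kmol/m³.

0.370 kmol/m³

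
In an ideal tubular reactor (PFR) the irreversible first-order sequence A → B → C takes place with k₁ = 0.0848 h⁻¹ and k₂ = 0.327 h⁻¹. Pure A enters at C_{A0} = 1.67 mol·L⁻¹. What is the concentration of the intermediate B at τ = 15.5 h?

0.153 mol·L⁻¹

Solving the coupled first-order balances gives C_B(τ) = [k₁/(k₂−k₁)]·C_{A0}·(e^(−k₁τ) − e^(−k₂τ)).
e^(−k₁τ) = e^(−0.0848×15.5) = e^(−1.314) = 0.2686; e^(−k₂τ) = e^(−5.069) = 0.006292.
C_B = 0.0848×1.67/(0.327−0.0848) × (0.2686−0.006292) = 0.5847×0.2623 = 0.1534 mol·L⁻¹.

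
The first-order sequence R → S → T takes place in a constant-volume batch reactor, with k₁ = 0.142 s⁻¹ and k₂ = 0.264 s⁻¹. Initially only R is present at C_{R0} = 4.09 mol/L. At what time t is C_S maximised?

Setting dC_S/dt = 0 gives t_opt = ln(k₂/k₁)/(k₂−k₁).
= ln(0.264/0.142)/(0.264−0.142) = ln(1.859)/0.1220 = 0.6201/0.1220 = 5.08 s.

5.08 s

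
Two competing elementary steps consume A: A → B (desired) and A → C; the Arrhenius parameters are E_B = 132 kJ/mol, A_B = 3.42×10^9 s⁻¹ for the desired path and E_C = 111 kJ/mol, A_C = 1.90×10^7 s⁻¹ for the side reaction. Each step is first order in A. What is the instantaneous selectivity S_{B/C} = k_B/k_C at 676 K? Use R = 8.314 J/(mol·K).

4.29

With equal orders, S_{B/C} = k_B/k_C = (A_B/A_C)·exp[(E_C−E_B)/(RT)].
(E_C−E_B)/(RT) = (111−132)×10³/(8.314×676) = -21000/5620 = -3.736.
k_B/k_C = (3.42×10^9/1.90×10^7)·exp(-3.736) = 180.0 × 0.02384 = 4.29.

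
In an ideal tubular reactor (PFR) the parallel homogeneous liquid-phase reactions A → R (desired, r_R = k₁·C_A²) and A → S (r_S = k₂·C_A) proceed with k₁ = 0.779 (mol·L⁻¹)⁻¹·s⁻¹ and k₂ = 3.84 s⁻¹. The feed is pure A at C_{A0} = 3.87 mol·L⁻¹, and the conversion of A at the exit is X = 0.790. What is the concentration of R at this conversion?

0.953 mol·L⁻¹

C_A = C_{A0}(1−X) = 0.8127 mol·L⁻¹.
Along a PFR/batch, dC_S/dC_A = −r_S/(r_R+r_S) = −k₂/(k₂+k₁·C_A).
Integrating from C_{A0} to C_A: C_S = (3.84/0.779)·ln[(3.84+0.779·3.87)/(3.84+0.779·0.813)] = 4.929·ln(6.855/4.473) = 2.104 mol·L⁻¹.
Then C_R = (C_{A0}−C_A) − C_S = 3.057 − 2.104 = 0.9531 mol·L⁻¹.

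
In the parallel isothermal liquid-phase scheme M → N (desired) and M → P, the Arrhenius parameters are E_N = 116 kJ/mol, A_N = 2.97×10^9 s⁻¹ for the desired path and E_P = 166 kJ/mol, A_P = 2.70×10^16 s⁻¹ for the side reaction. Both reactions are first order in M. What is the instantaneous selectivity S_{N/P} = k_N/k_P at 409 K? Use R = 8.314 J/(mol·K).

0.267

k_N/k_P = (A_N/A_P)·exp[−(E_N−E_P)/(RT)] = (A_N/A_P)·exp[(E_P−E_N)/(RT)].
(E_P−E_N)/(RT) = (166−116)×10³/(8.314×409) = 50000/3400 = 14.70.
k_N/k_P = (2.97×10^9/2.70×10^16)·exp(14.70) = 1.100×10^-7 × 2.432×10^6 = 0.267.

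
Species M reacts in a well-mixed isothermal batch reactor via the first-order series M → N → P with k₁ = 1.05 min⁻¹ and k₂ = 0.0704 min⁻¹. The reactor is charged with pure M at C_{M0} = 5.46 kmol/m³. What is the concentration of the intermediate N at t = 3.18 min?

The intermediate concentration in a first-order A→B→C sequence is C_N = k₁C_{M0}(e^(−k₁t) − e^(−k₂t))/(k₂−k₁).
e^(−k₁t) = e^(−1.05×3.18) = e^(−3.339) = 0.03547; e^(−k₂t) = e^(−0.2239) = 0.7994.
C_N = 1.05×5.46/(0.0704−1.05) × (0.03547−0.7994) = (-5.852)×(-0.7639) = 4.471 kmol/m³.

4.47 kmol/m³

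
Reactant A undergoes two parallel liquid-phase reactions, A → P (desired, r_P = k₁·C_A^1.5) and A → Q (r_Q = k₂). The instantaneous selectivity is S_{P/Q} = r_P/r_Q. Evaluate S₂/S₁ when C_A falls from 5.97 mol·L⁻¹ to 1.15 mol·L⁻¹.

S_{P/Q} = (k₁/k₂)·C_A^1.5, so S₂/S₁ = (C_{A,2}/C_{A,1})^1.5.
= (1.15/5.97)^1.5 = (0.1926)^1.5 = 0.0845.
Selectivity toward P falls as C_A falls — high-concentration operation is favoured.

0.0845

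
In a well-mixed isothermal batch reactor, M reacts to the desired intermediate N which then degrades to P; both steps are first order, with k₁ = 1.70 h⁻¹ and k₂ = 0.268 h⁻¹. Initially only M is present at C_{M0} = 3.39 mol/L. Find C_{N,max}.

2.40 mol/L

At the optimum, C_{N,max}/C_{M0} = (k₁/k₂)^[k₂/(k₂−k₁)].
= (1.70/0.268)^(0.268/(0.268−1.70)) = (6.343)^(-0.1872) = 0.7077.
C_{N,max} = 0.7077×3.39 = 2.40 mol/L.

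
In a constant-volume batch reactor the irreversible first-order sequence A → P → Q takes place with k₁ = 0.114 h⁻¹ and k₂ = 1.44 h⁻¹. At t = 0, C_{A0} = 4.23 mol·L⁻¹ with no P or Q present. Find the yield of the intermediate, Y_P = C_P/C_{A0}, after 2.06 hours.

The intermediate concentration in a first-order A→B→C sequence is C_P = k₁C_{A0}(e^(−k₁t) − e^(−k₂t))/(k₂−k₁).
e^(−k₁t) = e^(−0.114×2.06) = e^(−0.2348) = 0.7907; e^(−k₂t) = e^(−2.966) = 0.05149.
C_P = 0.114×4.23/(1.44−0.114) × (0.7907−0.05149) = 0.3637×0.7392 = 0.2688 mol·L⁻¹.
Y_P = C_P/C_{A0} = 0.2688/4.23 = 0.0636.

0.0636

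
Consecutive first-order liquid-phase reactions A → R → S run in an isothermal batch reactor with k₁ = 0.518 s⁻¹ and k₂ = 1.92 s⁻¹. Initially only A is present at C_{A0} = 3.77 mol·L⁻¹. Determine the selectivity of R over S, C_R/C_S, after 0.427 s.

For first-order series with pure A initially, C_R(t) = k₁C_{A0}/(k₂−k₁)·(e^(−k₁t) − e^(−k₂t)).
e^(−k₁t) = e^(−0.518×0.427) = e^(−0.2212) = 0.8016; e^(−k₂t) = e^(−0.8198) = 0.4405.
C_R = 0.518×3.77/(1.92−0.518) × (0.8016−0.4405) = 1.393×0.3611 = 0.5029 mol·L⁻¹.
C_A = C_{A0}e^(−k₁t) = 3.022 mol·L⁻¹, so C_S = C_{A0}−C_A−C_R = 0.2452 mol·L⁻¹; C_R/C_S = 2.05.

2.05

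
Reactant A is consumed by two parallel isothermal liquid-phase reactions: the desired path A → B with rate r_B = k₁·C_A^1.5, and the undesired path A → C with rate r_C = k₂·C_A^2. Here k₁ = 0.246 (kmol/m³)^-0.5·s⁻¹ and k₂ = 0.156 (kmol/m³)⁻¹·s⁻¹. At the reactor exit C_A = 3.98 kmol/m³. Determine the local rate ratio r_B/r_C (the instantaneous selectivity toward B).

0.790

S_{B/C} = r_B/r_C = (k₁·C_A^1.5)/(k₂·C_A^2) = (k₁/k₂)·C_A^-0.5.
= (0.246×3.980^1.5) / (0.156×3.980^2) = 1.953/2.471 = 0.790.
The undesired path is higher order in A, so low C_A (CSTR or dilute feed) favours B.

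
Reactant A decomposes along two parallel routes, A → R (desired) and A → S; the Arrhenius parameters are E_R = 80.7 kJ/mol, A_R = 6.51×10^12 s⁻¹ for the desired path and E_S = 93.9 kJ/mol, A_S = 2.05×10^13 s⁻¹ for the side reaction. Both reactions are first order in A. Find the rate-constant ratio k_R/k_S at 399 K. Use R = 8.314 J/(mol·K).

With equal orders, S_{R/S} = k_R/k_S = (A_R/A_S)·exp[(E_S−E_R)/(RT)].
(E_S−E_R)/(RT) = (93.9−80.7)×10³/(8.314×399) = 13200/3317 = 3.979.
k_R/k_S = (6.51×10^12/2.05×10^13)·exp(3.979) = 0.3176 × 53.47 = 17.0.

17.0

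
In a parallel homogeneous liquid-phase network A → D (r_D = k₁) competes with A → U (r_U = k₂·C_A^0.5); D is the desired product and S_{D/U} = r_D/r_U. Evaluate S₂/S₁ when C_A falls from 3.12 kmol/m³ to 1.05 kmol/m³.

1.72

S_{D/U} = (k₁/k₂)·C_A^-0.5, so S₂/S₁ = (C_{A,2}/C_{A,1})^-0.5.
= (1.05/3.12)^(-0.5) = (0.3365)^(-0.5) = 1.72.
Selectivity toward D rises as C_A falls — low-concentration operation is favoured.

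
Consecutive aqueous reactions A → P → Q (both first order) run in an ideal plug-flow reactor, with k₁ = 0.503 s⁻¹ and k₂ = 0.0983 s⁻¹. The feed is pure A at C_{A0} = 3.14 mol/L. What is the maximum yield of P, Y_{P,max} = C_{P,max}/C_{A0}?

For a first-order series the maximum intermediate yield is C_{P,max}/C_{A0} = (k₁/k₂)^[k₂/(k₂−k₁)].
= (0.503/0.0983)^(0.0983/(0.0983−0.503)) = (5.117)^(-0.2429) = 0.6726.

0.673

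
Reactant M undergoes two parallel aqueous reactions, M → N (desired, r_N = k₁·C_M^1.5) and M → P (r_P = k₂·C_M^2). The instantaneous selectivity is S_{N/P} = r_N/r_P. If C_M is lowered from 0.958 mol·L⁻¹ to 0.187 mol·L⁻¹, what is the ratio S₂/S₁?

2.26

S_{N/P} = (k₁/k₂)·C_M^-0.5, so S₂/S₁ = (C_{M,2}/C_{M,1})^-0.5.
= (0.187/0.958)^(-0.5) = (0.1952)^(-0.5) = 2.26.
Selectivity toward N rises as C_M falls — low-concentration operation is favoured.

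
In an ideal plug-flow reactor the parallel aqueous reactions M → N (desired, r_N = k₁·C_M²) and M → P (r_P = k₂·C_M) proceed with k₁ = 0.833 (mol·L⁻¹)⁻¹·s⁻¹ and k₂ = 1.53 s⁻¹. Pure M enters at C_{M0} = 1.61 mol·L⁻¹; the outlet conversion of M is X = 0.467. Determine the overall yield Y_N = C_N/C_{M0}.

0.186

C_M = C_{M0}(1−X) = 0.8581 mol·L⁻¹.
Along a PFR/batch, dC_P/dC_M = −r_P/(r_N+r_P) = −k₂/(k₂+k₁·C_M).
Integrating from C_{M0} to C_M: C_P = (1.53/0.833)·ln[(1.53+0.833·1.61)/(1.53+0.833·0.858)] = 1.837·ln(2.871/2.245) = 0.4520 mol·L⁻¹.
Then C_N = (C_{M0}−C_M) − C_P = 0.7519 − 0.4520 = 0.2999 mol·L⁻¹.
Y_N = C_N/C_{M0} = 0.2999/1.61 = 0.186.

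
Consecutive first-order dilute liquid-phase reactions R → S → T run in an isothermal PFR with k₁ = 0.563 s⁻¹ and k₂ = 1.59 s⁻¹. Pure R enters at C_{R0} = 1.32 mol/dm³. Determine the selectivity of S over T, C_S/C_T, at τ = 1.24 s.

For first-order series with pure R initially, C_S(τ) = k₁C_{R0}/(k₂−k₁)·(e^(−k₁τ) − e^(−k₂τ)).
e^(−k₁τ) = e^(−0.563×1.24) = e^(−0.6981) = 0.4975; e^(−k₂τ) = e^(−1.972) = 0.1392.
C_S = 0.563×1.32/(1.59−0.563) × (0.4975−0.1392) = 0.7236×0.3583 = 0.2593 mol/dm³.
C_R = C_{R0}e^(−k₁τ) = 0.6567 mol/dm³, so C_T = C_{R0}−C_R−C_S = 0.4040 mol/dm³; C_S/C_T = 0.642.

0.642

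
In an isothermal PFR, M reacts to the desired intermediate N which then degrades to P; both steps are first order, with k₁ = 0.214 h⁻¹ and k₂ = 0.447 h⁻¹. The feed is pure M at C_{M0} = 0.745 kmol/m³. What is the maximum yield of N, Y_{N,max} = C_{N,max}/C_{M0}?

For a first-order series the maximum intermediate yield is C_{N,max}/C_{M0} = (k₁/k₂)^[k₂/(k₂−k₁)].
= (0.214/0.447)^(0.447/(0.447−0.214)) = (0.4787)^(1.918) = 0.2434.

0.243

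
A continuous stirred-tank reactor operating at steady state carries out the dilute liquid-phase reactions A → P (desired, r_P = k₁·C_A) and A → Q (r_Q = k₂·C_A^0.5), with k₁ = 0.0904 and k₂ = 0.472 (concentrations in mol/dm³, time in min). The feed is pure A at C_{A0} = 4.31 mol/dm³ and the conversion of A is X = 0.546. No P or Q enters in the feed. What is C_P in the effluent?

0.497 mol/dm³

Exit C_A = C_{A0}(1−X) = 4.31×0.454 = 1.957 mol/dm³.
A CSTR operates uniformly at the exit composition, giving r_P = 0.1769 and r_Q = 0.6603 (each k·C_A^n at C_A = 1.957).
Fraction of consumed A going to P: r_P/(r_P+r_Q) = 0.2113.
C_P = 0.2113·C_{A0}·X = 0.2113×4.31×0.546 = 0.497 mol/dm³.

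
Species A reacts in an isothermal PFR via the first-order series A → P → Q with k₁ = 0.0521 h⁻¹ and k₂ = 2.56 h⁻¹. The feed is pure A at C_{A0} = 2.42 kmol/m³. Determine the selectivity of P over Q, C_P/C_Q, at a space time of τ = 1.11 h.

0.487

The intermediate concentration in a first-order A→B→C sequence is C_P = k₁C_{A0}(e^(−k₁τ) − e^(−k₂τ))/(k₂−k₁).
e^(−k₁τ) = e^(−0.0521×1.11) = e^(−0.05783) = 0.9438; e^(−k₂τ) = e^(−2.842) = 0.05833.
C_P = 0.0521×2.42/(2.56−0.0521) × (0.9438−0.05833) = 0.05027×0.8855 = 0.04452 kmol/m³.
C_A = C_{A0}e^(−k₁τ) = 2.284 kmol/m³, so C_Q = C_{A0}−C_A−C_P = 0.09146 kmol/m³; C_P/C_Q = 0.487.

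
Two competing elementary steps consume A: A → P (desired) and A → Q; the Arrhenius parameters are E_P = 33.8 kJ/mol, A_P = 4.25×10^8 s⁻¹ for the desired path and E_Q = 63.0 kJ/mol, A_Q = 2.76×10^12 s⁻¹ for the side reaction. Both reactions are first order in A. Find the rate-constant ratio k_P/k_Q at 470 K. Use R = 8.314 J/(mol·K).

0.271

k_P/k_Q = (A_P/A_Q)·exp[−(E_P−E_Q)/(RT)] = (A_P/A_Q)·exp[(E_Q−E_P)/(RT)].
(E_Q−E_P)/(RT) = (63.0−33.8)×10³/(8.314×470) = 29200/3908 = 7.473.
k_P/k_Q = (4.25×10^8/2.76×10^12)·exp(7.473) = 1.540×10^-4 × 1759 = 0.271.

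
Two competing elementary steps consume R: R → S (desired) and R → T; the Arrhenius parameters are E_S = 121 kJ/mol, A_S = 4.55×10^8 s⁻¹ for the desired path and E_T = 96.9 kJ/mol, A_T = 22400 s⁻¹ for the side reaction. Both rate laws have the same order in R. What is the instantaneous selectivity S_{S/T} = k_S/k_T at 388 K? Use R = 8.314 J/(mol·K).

11.6

k_S/k_T = (A_S/A_T)·exp[−(E_S−E_T)/(RT)] = (A_S/A_T)·exp[(E_T−E_S)/(RT)].
(E_T−E_S)/(RT) = (96.9−121)×10³/(8.314×388) = -24100/3226 = -7.471.
k_S/k_T = (4.55×10^8/22400)·exp(-7.471) = 20312 × 5.694×10^-4 = 11.6.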